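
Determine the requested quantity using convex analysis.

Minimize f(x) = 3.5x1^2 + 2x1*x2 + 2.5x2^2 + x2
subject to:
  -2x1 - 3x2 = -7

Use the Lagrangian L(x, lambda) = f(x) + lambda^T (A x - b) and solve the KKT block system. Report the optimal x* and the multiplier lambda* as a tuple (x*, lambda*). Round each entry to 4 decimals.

Form the Lagrangian:
  L(x, lambda) = (1/2) x^T Q x + c^T x + lambda^T (A x - b)
Stationarity (grad_x L = 0): Q x + c + A^T lambda = 0.
Primal feasibility: A x = b.

This gives the KKT block system:
  [ Q   A^T ] [ x     ]   [-c ]
  [ A    0  ] [ lambda ] = [ b ]

Solving the linear system:
  x*      = (0.5763, 1.9492)
  lambda* = (3.9661)
  f(x*)   = 14.8559

x* = (0.5763, 1.9492), lambda* = (3.9661)


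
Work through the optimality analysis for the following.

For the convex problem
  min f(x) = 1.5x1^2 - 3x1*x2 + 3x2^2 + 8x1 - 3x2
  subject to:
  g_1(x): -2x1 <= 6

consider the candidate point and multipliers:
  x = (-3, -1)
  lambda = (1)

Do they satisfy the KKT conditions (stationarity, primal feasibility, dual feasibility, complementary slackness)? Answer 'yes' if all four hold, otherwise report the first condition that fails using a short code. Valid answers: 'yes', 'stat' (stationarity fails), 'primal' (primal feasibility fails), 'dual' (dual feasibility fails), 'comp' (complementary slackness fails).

Gradient of f: grad f(x) = Q x + c = (2, 0)
Constraint values g_i(x) = a_i^T x - b_i:
  g_1((-3, -1)) = 0
Stationarity residual: grad f(x) + sum_i lambda_i a_i = (0, 0)
  -> stationarity OK
Primal feasibility (all g_i <= 0): OK
Dual feasibility (all lambda_i >= 0): OK
Complementary slackness (lambda_i * g_i(x) = 0 for all i): OK

Verdict: yes, KKT holds.

yes


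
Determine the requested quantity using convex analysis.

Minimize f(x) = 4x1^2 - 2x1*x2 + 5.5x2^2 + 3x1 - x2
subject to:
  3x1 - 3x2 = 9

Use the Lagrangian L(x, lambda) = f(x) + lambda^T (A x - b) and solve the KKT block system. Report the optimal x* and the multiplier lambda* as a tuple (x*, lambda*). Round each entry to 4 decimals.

Form the Lagrangian:
  L(x, lambda) = (1/2) x^T Q x + c^T x + lambda^T (A x - b)
Stationarity (grad_x L = 0): Q x + c + A^T lambda = 0.
Primal feasibility: A x = b.

This gives the KKT block system:
  [ Q   A^T ] [ x     ]   [-c ]
  [ A    0  ] [ lambda ] = [ b ]

Solving the linear system:
  x*      = (1.6667, -1.3333)
  lambda* = (-6.3333)
  f(x*)   = 31.6667

x* = (1.6667, -1.3333), lambda* = (-6.3333)


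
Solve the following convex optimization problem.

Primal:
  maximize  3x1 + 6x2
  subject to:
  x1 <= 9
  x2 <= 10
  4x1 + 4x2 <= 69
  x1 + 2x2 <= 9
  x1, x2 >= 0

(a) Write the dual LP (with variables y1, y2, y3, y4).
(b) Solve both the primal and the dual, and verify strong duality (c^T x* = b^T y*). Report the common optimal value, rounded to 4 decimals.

The standard primal-dual pair for 'max c^T x s.t. A x <= b, x >= 0' is:
  Dual:  min b^T y  s.t.  A^T y >= c,  y >= 0.

So the dual LP is:
  minimize  9y1 + 10y2 + 69y3 + 9y4
  subject to:
    y1 + 4y3 + y4 >= 3
    y2 + 4y3 + 2y4 >= 6
    y1, y2, y3, y4 >= 0

Solving the primal: x* = (0, 4.5).
  primal value c^T x* = 27.
Solving the dual: y* = (0, 0, 0, 3).
  dual value b^T y* = 27.
Strong duality: c^T x* = b^T y*. Confirmed.

27


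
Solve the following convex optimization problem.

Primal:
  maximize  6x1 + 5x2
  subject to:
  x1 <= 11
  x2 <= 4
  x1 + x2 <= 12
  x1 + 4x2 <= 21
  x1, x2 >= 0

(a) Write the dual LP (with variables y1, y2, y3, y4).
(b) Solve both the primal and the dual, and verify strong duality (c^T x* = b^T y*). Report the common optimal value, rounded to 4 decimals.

The standard primal-dual pair for 'max c^T x s.t. A x <= b, x >= 0' is:
  Dual:  min b^T y  s.t.  A^T y >= c,  y >= 0.

So the dual LP is:
  minimize  11y1 + 4y2 + 12y3 + 21y4
  subject to:
    y1 + y3 + y4 >= 6
    y2 + y3 + 4y4 >= 5
    y1, y2, y3, y4 >= 0

Solving the primal: x* = (11, 1).
  primal value c^T x* = 71.
Solving the dual: y* = (1, 0, 5, 0).
  dual value b^T y* = 71.
Strong duality: c^T x* = b^T y*. Confirmed.

71


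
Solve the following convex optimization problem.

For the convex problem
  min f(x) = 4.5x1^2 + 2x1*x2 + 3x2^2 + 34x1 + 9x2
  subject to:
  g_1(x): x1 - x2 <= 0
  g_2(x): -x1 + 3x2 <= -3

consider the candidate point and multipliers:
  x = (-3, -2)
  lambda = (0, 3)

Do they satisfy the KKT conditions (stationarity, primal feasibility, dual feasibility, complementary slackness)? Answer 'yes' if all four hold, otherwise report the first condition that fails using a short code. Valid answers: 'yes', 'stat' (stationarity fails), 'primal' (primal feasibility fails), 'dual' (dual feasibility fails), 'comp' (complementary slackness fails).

Gradient of f: grad f(x) = Q x + c = (3, -9)
Constraint values g_i(x) = a_i^T x - b_i:
  g_1((-3, -2)) = -1
  g_2((-3, -2)) = 0
Stationarity residual: grad f(x) + sum_i lambda_i a_i = (0, 0)
  -> stationarity OK
Primal feasibility (all g_i <= 0): OK
Dual feasibility (all lambda_i >= 0): OK
Complementary slackness (lambda_i * g_i(x) = 0 for all i): OK

Verdict: yes, KKT holds.

yes


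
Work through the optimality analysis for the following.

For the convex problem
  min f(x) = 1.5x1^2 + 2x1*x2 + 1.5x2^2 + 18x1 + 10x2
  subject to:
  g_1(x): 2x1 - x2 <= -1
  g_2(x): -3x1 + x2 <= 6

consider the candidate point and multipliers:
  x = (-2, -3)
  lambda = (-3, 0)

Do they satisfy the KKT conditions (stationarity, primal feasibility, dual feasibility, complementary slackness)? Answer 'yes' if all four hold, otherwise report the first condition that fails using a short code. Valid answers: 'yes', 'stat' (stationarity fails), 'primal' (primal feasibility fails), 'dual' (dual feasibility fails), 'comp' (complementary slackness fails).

Gradient of f: grad f(x) = Q x + c = (6, -3)
Constraint values g_i(x) = a_i^T x - b_i:
  g_1((-2, -3)) = 0
  g_2((-2, -3)) = -3
Stationarity residual: grad f(x) + sum_i lambda_i a_i = (0, 0)
  -> stationarity OK
Primal feasibility (all g_i <= 0): OK
Dual feasibility (all lambda_i >= 0): FAILS
Complementary slackness (lambda_i * g_i(x) = 0 for all i): OK

Verdict: the first failing condition is dual_feasibility -> dual.

dual


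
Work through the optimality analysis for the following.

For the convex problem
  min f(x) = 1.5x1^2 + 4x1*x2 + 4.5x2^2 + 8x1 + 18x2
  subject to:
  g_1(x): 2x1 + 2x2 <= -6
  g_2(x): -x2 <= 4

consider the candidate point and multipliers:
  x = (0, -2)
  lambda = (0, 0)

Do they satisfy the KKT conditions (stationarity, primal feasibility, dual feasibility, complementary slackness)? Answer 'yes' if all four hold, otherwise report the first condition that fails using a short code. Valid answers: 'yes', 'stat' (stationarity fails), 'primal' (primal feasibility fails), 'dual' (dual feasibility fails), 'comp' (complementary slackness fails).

Gradient of f: grad f(x) = Q x + c = (0, 0)
Constraint values g_i(x) = a_i^T x - b_i:
  g_1((0, -2)) = 2
  g_2((0, -2)) = -2
Stationarity residual: grad f(x) + sum_i lambda_i a_i = (0, 0)
  -> stationarity OK
Primal feasibility (all g_i <= 0): FAILS
Dual feasibility (all lambda_i >= 0): OK
Complementary slackness (lambda_i * g_i(x) = 0 for all i): OK

Verdict: the first failing condition is primal_feasibility -> primal.

primal


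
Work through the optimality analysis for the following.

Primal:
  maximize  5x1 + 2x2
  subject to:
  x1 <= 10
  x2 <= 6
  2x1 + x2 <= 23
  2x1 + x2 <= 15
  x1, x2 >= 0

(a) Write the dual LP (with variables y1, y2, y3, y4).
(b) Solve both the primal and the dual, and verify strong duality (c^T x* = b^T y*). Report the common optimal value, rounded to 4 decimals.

The standard primal-dual pair for 'max c^T x s.t. A x <= b, x >= 0' is:
  Dual:  min b^T y  s.t.  A^T y >= c,  y >= 0.

So the dual LP is:
  minimize  10y1 + 6y2 + 23y3 + 15y4
  subject to:
    y1 + 2y3 + 2y4 >= 5
    y2 + y3 + y4 >= 2
    y1, y2, y3, y4 >= 0

Solving the primal: x* = (7.5, 0).
  primal value c^T x* = 37.5.
Solving the dual: y* = (0, 0, 0, 2.5).
  dual value b^T y* = 37.5.
Strong duality: c^T x* = b^T y*. Confirmed.

37.5


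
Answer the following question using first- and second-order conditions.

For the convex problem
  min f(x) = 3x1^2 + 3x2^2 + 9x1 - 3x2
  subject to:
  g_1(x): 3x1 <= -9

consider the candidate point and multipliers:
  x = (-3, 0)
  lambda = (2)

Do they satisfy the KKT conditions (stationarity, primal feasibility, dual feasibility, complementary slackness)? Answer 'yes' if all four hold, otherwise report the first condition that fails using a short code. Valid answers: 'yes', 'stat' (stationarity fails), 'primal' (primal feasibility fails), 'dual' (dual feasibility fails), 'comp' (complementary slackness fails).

Gradient of f: grad f(x) = Q x + c = (-9, -3)
Constraint values g_i(x) = a_i^T x - b_i:
  g_1((-3, 0)) = 0
Stationarity residual: grad f(x) + sum_i lambda_i a_i = (-3, -3)
  -> stationarity FAILS
Primal feasibility (all g_i <= 0): OK
Dual feasibility (all lambda_i >= 0): OK
Complementary slackness (lambda_i * g_i(x) = 0 for all i): OK

Verdict: the first failing condition is stationarity -> stat.

stat


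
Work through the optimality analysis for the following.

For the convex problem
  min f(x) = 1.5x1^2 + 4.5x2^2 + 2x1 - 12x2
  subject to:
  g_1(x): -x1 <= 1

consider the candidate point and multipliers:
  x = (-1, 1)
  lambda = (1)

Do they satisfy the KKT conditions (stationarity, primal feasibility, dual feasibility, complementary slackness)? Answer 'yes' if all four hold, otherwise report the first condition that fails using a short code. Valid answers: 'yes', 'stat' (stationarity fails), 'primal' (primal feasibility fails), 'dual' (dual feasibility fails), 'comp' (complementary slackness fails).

Gradient of f: grad f(x) = Q x + c = (-1, -3)
Constraint values g_i(x) = a_i^T x - b_i:
  g_1((-1, 1)) = 0
Stationarity residual: grad f(x) + sum_i lambda_i a_i = (-2, -3)
  -> stationarity FAILS
Primal feasibility (all g_i <= 0): OK
Dual feasibility (all lambda_i >= 0): OK
Complementary slackness (lambda_i * g_i(x) = 0 for all i): OK

Verdict: the first failing condition is stationarity -> stat.

stat


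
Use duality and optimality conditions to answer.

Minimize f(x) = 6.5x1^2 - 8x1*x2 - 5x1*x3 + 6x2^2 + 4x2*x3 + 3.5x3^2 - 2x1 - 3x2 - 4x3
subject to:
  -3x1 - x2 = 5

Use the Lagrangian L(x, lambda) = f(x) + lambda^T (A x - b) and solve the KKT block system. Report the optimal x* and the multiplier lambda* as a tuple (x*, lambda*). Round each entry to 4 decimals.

Form the Lagrangian:
  L(x, lambda) = (1/2) x^T Q x + c^T x + lambda^T (A x - b)
Stationarity (grad_x L = 0): Q x + c + A^T lambda = 0.
Primal feasibility: A x = b.

This gives the KKT block system:
  [ Q   A^T ] [ x     ]   [-c ]
  [ A    0  ] [ lambda ] = [ b ]

Solving the linear system:
  x*      = (-1.321, -1.0369, 0.2204)
  lambda* = (-3.9933)
  f(x*)   = 12.4189

x* = (-1.321, -1.0369, 0.2204), lambda* = (-3.9933)


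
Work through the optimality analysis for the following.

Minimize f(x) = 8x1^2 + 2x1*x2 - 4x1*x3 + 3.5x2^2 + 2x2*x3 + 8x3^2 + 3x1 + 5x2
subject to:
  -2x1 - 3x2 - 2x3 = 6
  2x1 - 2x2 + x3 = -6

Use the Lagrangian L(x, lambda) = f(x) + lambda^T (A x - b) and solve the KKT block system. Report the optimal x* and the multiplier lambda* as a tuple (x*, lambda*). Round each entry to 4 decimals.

Form the Lagrangian:
  L(x, lambda) = (1/2) x^T Q x + c^T x + lambda^T (A x - b)
Stationarity (grad_x L = 0): Q x + c + A^T lambda = 0.
Primal feasibility: A x = b.

This gives the KKT block system:
  [ Q   A^T ] [ x     ]   [-c ]
  [ A    0  ] [ lambda ] = [ b ]

Solving the linear system:
  x*      = (-1.9623, 0.2965, -1.4824)
  lambda* = (-4.3379, 6.5997)
  f(x*)   = 30.6104

x* = (-1.9623, 0.2965, -1.4824), lambda* = (-4.3379, 6.5997)


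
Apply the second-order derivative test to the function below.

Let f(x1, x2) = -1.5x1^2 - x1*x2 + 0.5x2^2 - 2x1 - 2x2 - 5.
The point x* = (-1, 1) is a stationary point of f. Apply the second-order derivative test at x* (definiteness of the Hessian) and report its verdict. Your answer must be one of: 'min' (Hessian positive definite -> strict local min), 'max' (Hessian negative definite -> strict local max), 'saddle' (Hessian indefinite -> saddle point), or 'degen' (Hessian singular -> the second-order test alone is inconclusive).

Compute the Hessian H = grad^2 f:
  H = [[-3, -1], [-1, 1]]
Verify stationarity: grad f(x*) = H x* + g = (0, 0).
Eigenvalues of H: -3.2361, 1.2361.
Eigenvalues have mixed signs, so H is indefinite -> x* is a saddle point.

saddle


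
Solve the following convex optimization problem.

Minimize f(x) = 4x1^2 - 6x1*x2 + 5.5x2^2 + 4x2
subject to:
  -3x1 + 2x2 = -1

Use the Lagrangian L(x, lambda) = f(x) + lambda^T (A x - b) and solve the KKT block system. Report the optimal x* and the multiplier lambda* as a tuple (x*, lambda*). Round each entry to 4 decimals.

Form the Lagrangian:
  L(x, lambda) = (1/2) x^T Q x + c^T x + lambda^T (A x - b)
Stationarity (grad_x L = 0): Q x + c + A^T lambda = 0.
Primal feasibility: A x = b.

This gives the KKT block system:
  [ Q   A^T ] [ x     ]   [-c ]
  [ A    0  ] [ lambda ] = [ b ]

Solving the linear system:
  x*      = (-0.0508, -0.5763)
  lambda* = (1.0169)
  f(x*)   = -0.6441

x* = (-0.0508, -0.5763), lambda* = (1.0169)


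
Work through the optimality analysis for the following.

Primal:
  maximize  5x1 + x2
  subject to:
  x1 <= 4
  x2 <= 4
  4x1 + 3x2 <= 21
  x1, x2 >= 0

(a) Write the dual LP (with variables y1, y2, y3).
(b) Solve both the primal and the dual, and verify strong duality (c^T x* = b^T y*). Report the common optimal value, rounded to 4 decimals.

The standard primal-dual pair for 'max c^T x s.t. A x <= b, x >= 0' is:
  Dual:  min b^T y  s.t.  A^T y >= c,  y >= 0.

So the dual LP is:
  minimize  4y1 + 4y2 + 21y3
  subject to:
    y1 + 4y3 >= 5
    y2 + 3y3 >= 1
    y1, y2, y3 >= 0

Solving the primal: x* = (4, 1.6667).
  primal value c^T x* = 21.6667.
Solving the dual: y* = (3.6667, 0, 0.3333).
  dual value b^T y* = 21.6667.
Strong duality: c^T x* = b^T y*. Confirmed.

21.6667


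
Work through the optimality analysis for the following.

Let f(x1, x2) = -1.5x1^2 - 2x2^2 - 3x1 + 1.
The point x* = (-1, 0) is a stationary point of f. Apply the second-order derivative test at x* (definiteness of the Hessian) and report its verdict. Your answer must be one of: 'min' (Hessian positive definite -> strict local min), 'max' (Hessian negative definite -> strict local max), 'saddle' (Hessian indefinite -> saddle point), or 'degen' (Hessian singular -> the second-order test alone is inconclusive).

Compute the Hessian H = grad^2 f:
  H = [[-3, 0], [0, -4]]
Verify stationarity: grad f(x*) = H x* + g = (0, 0).
Eigenvalues of H: -4, -3.
Both eigenvalues < 0, so H is negative definite -> x* is a strict local max.

max


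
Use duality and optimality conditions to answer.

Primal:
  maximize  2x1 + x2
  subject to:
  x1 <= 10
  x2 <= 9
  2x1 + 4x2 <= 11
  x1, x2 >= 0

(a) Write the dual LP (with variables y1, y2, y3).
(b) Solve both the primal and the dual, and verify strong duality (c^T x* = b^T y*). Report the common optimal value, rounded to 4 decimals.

The standard primal-dual pair for 'max c^T x s.t. A x <= b, x >= 0' is:
  Dual:  min b^T y  s.t.  A^T y >= c,  y >= 0.

So the dual LP is:
  minimize  10y1 + 9y2 + 11y3
  subject to:
    y1 + 2y3 >= 2
    y2 + 4y3 >= 1
    y1, y2, y3 >= 0

Solving the primal: x* = (5.5, 0).
  primal value c^T x* = 11.
Solving the dual: y* = (0, 0, 1).
  dual value b^T y* = 11.
Strong duality: c^T x* = b^T y*. Confirmed.

11


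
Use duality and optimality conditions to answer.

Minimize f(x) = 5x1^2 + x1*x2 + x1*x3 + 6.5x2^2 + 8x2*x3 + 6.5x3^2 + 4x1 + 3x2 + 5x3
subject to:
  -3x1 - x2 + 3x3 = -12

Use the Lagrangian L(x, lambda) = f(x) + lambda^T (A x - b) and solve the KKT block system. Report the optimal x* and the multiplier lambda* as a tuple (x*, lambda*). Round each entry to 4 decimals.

Form the Lagrangian:
  L(x, lambda) = (1/2) x^T Q x + c^T x + lambda^T (A x - b)
Stationarity (grad_x L = 0): Q x + c + A^T lambda = 0.
Primal feasibility: A x = b.

This gives the KKT block system:
  [ Q   A^T ] [ x     ]   [-c ]
  [ A    0  ] [ lambda ] = [ b ]

Solving the linear system:
  x*      = (1.0372, 1.5417, -2.4489)
  lambda* = (4.4883)
  f(x*)   = 25.1943

x* = (1.0372, 1.5417, -2.4489), lambda* = (4.4883)


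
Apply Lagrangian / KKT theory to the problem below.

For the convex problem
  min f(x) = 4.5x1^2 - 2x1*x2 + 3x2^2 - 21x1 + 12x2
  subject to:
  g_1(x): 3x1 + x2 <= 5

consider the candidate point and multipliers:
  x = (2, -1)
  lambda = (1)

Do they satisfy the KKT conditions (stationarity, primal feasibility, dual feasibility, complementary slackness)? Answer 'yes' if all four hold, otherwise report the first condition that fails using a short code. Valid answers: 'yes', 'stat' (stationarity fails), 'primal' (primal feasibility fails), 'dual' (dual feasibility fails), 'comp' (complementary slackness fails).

Gradient of f: grad f(x) = Q x + c = (-1, 2)
Constraint values g_i(x) = a_i^T x - b_i:
  g_1((2, -1)) = 0
Stationarity residual: grad f(x) + sum_i lambda_i a_i = (2, 3)
  -> stationarity FAILS
Primal feasibility (all g_i <= 0): OK
Dual feasibility (all lambda_i >= 0): OK
Complementary slackness (lambda_i * g_i(x) = 0 for all i): OK

Verdict: the first failing condition is stationarity -> stat.

stat


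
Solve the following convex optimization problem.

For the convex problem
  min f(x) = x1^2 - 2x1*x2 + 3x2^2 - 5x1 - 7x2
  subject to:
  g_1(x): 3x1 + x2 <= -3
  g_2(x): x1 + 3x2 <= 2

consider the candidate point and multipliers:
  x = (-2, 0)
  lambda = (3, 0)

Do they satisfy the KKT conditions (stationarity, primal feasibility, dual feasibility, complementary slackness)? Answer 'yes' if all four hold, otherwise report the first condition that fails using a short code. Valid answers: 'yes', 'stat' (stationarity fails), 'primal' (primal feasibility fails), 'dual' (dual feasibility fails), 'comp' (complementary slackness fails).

Gradient of f: grad f(x) = Q x + c = (-9, -3)
Constraint values g_i(x) = a_i^T x - b_i:
  g_1((-2, 0)) = -3
  g_2((-2, 0)) = -4
Stationarity residual: grad f(x) + sum_i lambda_i a_i = (0, 0)
  -> stationarity OK
Primal feasibility (all g_i <= 0): OK
Dual feasibility (all lambda_i >= 0): OK
Complementary slackness (lambda_i * g_i(x) = 0 for all i): FAILS

Verdict: the first failing condition is complementary_slackness -> comp.

comp


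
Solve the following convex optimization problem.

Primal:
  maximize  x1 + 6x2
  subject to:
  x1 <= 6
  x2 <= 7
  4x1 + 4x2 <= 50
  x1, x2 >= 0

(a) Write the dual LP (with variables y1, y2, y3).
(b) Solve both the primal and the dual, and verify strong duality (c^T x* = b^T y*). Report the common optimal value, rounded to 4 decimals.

The standard primal-dual pair for 'max c^T x s.t. A x <= b, x >= 0' is:
  Dual:  min b^T y  s.t.  A^T y >= c,  y >= 0.

So the dual LP is:
  minimize  6y1 + 7y2 + 50y3
  subject to:
    y1 + 4y3 >= 1
    y2 + 4y3 >= 6
    y1, y2, y3 >= 0

Solving the primal: x* = (5.5, 7).
  primal value c^T x* = 47.5.
Solving the dual: y* = (0, 5, 0.25).
  dual value b^T y* = 47.5.
Strong duality: c^T x* = b^T y*. Confirmed.

47.5


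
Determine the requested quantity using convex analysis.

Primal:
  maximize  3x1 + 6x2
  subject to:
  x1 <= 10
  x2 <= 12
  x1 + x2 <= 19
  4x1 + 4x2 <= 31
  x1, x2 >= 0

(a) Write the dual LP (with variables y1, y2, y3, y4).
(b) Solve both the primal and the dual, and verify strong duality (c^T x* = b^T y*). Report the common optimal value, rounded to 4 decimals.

The standard primal-dual pair for 'max c^T x s.t. A x <= b, x >= 0' is:
  Dual:  min b^T y  s.t.  A^T y >= c,  y >= 0.

So the dual LP is:
  minimize  10y1 + 12y2 + 19y3 + 31y4
  subject to:
    y1 + y3 + 4y4 >= 3
    y2 + y3 + 4y4 >= 6
    y1, y2, y3, y4 >= 0

Solving the primal: x* = (0, 7.75).
  primal value c^T x* = 46.5.
Solving the dual: y* = (0, 0, 0, 1.5).
  dual value b^T y* = 46.5.
Strong duality: c^T x* = b^T y*. Confirmed.

46.5


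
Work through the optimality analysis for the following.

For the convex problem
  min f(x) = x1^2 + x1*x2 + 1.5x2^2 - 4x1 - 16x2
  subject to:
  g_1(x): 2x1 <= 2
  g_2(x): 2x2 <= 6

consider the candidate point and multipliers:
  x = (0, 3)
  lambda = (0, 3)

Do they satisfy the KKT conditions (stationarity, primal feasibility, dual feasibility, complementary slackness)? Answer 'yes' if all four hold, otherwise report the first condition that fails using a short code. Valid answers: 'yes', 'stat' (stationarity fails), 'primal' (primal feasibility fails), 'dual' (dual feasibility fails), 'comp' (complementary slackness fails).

Gradient of f: grad f(x) = Q x + c = (-1, -7)
Constraint values g_i(x) = a_i^T x - b_i:
  g_1((0, 3)) = -2
  g_2((0, 3)) = 0
Stationarity residual: grad f(x) + sum_i lambda_i a_i = (-1, -1)
  -> stationarity FAILS
Primal feasibility (all g_i <= 0): OK
Dual feasibility (all lambda_i >= 0): OK
Complementary slackness (lambda_i * g_i(x) = 0 for all i): OK

Verdict: the first failing condition is stationarity -> stat.

stat


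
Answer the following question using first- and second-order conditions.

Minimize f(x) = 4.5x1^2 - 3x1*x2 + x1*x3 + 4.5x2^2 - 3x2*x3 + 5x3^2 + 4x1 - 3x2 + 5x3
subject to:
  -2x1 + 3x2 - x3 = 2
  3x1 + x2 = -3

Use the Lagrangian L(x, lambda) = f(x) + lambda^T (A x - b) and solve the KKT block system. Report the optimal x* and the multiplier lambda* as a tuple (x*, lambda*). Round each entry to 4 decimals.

Form the Lagrangian:
  L(x, lambda) = (1/2) x^T Q x + c^T x + lambda^T (A x - b)
Stationarity (grad_x L = 0): Q x + c + A^T lambda = 0.
Primal feasibility: A x = b.

This gives the KKT block system:
  [ Q   A^T ] [ x     ]   [-c ]
  [ A    0  ] [ lambda ] = [ b ]

Solving the linear system:
  x*      = (-0.9554, -0.1339, -0.4909)
  lambda* = (-0.4627, 1.2541)
  f(x*)   = -0.5934

x* = (-0.9554, -0.1339, -0.4909), lambda* = (-0.4627, 1.2541)


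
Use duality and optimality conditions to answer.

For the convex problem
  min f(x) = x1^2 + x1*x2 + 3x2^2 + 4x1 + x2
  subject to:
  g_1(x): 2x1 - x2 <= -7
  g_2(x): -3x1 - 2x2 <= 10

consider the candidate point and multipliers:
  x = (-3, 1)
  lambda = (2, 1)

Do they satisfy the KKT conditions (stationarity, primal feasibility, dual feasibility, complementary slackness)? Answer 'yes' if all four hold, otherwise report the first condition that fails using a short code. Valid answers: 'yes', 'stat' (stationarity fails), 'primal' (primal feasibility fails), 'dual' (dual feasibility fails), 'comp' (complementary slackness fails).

Gradient of f: grad f(x) = Q x + c = (-1, 4)
Constraint values g_i(x) = a_i^T x - b_i:
  g_1((-3, 1)) = 0
  g_2((-3, 1)) = -3
Stationarity residual: grad f(x) + sum_i lambda_i a_i = (0, 0)
  -> stationarity OK
Primal feasibility (all g_i <= 0): OK
Dual feasibility (all lambda_i >= 0): OK
Complementary slackness (lambda_i * g_i(x) = 0 for all i): FAILS

Verdict: the first failing condition is complementary_slackness -> comp.

comp


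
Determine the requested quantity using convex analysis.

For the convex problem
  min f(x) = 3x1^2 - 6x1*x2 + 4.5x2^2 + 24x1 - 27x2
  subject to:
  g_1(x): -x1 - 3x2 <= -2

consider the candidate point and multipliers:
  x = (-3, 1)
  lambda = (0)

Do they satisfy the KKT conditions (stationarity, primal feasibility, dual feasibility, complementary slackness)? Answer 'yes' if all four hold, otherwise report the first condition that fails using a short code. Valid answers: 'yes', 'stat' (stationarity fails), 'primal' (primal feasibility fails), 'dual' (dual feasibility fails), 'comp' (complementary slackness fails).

Gradient of f: grad f(x) = Q x + c = (0, 0)
Constraint values g_i(x) = a_i^T x - b_i:
  g_1((-3, 1)) = 2
Stationarity residual: grad f(x) + sum_i lambda_i a_i = (0, 0)
  -> stationarity OK
Primal feasibility (all g_i <= 0): FAILS
Dual feasibility (all lambda_i >= 0): OK
Complementary slackness (lambda_i * g_i(x) = 0 for all i): OK

Verdict: the first failing condition is primal_feasibility -> primal.

primal


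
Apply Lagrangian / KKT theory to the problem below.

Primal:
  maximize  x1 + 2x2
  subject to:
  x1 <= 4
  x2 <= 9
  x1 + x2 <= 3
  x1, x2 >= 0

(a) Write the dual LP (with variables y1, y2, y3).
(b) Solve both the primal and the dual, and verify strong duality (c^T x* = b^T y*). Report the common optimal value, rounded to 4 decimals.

The standard primal-dual pair for 'max c^T x s.t. A x <= b, x >= 0' is:
  Dual:  min b^T y  s.t.  A^T y >= c,  y >= 0.

So the dual LP is:
  minimize  4y1 + 9y2 + 3y3
  subject to:
    y1 + y3 >= 1
    y2 + y3 >= 2
    y1, y2, y3 >= 0

Solving the primal: x* = (0, 3).
  primal value c^T x* = 6.
Solving the dual: y* = (0, 0, 2).
  dual value b^T y* = 6.
Strong duality: c^T x* = b^T y*. Confirmed.

6


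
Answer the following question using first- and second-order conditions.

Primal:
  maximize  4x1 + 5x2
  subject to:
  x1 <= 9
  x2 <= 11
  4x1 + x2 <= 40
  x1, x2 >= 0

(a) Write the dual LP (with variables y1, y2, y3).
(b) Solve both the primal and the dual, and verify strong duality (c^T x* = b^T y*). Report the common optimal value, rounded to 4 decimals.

The standard primal-dual pair for 'max c^T x s.t. A x <= b, x >= 0' is:
  Dual:  min b^T y  s.t.  A^T y >= c,  y >= 0.

So the dual LP is:
  minimize  9y1 + 11y2 + 40y3
  subject to:
    y1 + 4y3 >= 4
    y2 + y3 >= 5
    y1, y2, y3 >= 0

Solving the primal: x* = (7.25, 11).
  primal value c^T x* = 84.
Solving the dual: y* = (0, 4, 1).
  dual value b^T y* = 84.
Strong duality: c^T x* = b^T y*. Confirmed.

84


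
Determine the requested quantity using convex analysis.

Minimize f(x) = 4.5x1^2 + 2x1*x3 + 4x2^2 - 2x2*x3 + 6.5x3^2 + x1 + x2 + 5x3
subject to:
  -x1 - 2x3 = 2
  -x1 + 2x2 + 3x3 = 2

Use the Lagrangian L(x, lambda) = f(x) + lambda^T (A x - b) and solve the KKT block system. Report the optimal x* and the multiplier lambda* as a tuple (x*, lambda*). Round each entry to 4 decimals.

Form the Lagrangian:
  L(x, lambda) = (1/2) x^T Q x + c^T x + lambda^T (A x - b)
Stationarity (grad_x L = 0): Q x + c + A^T lambda = 0.
Primal feasibility: A x = b.

This gives the KKT block system:
  [ Q   A^T ] [ x     ]   [-c ]
  [ A    0  ] [ lambda ] = [ b ]

Solving the linear system:
  x*      = (-1.3564, 0.8045, -0.3218)
  lambda* = (-7.8119, -4.0396)
  f(x*)   = 10.771

x* = (-1.3564, 0.8045, -0.3218), lambda* = (-7.8119, -4.0396)


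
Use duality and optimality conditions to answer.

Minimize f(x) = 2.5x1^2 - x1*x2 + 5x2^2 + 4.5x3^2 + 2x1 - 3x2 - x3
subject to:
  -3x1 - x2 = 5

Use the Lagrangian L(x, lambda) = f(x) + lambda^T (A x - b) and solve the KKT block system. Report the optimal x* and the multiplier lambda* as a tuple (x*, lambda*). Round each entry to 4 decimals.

Form the Lagrangian:
  L(x, lambda) = (1/2) x^T Q x + c^T x + lambda^T (A x - b)
Stationarity (grad_x L = 0): Q x + c + A^T lambda = 0.
Primal feasibility: A x = b.

This gives the KKT block system:
  [ Q   A^T ] [ x     ]   [-c ]
  [ A    0  ] [ lambda ] = [ b ]

Solving the linear system:
  x*      = (-1.6436, -0.0693, 0.1111)
  lambda* = (-2.0495)
  f(x*)   = 3.5286

x* = (-1.6436, -0.0693, 0.1111), lambda* = (-2.0495)


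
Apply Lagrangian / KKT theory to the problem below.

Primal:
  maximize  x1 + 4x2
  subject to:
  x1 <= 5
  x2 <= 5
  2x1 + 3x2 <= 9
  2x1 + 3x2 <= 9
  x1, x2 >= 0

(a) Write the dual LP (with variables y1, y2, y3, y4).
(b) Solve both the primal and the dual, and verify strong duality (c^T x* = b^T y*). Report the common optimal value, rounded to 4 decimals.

The standard primal-dual pair for 'max c^T x s.t. A x <= b, x >= 0' is:
  Dual:  min b^T y  s.t.  A^T y >= c,  y >= 0.

So the dual LP is:
  minimize  5y1 + 5y2 + 9y3 + 9y4
  subject to:
    y1 + 2y3 + 2y4 >= 1
    y2 + 3y3 + 3y4 >= 4
    y1, y2, y3, y4 >= 0

Solving the primal: x* = (0, 3).
  primal value c^T x* = 12.
Solving the dual: y* = (0, 0, 1.3333, 0).
  dual value b^T y* = 12.
Strong duality: c^T x* = b^T y*. Confirmed.

12


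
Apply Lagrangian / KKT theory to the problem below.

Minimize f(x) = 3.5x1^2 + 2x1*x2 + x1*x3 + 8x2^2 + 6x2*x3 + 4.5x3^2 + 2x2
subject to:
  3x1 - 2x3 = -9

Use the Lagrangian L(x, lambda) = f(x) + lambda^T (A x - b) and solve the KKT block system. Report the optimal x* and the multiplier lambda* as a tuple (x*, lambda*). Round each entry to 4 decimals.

Form the Lagrangian:
  L(x, lambda) = (1/2) x^T Q x + c^T x + lambda^T (A x - b)
Stationarity (grad_x L = 0): Q x + c + A^T lambda = 0.
Primal feasibility: A x = b.

This gives the KKT block system:
  [ Q   A^T ] [ x     ]   [-c ]
  [ A    0  ] [ lambda ] = [ b ]

Solving the linear system:
  x*      = (-1.9972, -0.4394, 1.5041)
  lambda* = (4.4518)
  f(x*)   = 19.5937

x* = (-1.9972, -0.4394, 1.5041), lambda* = (4.4518)


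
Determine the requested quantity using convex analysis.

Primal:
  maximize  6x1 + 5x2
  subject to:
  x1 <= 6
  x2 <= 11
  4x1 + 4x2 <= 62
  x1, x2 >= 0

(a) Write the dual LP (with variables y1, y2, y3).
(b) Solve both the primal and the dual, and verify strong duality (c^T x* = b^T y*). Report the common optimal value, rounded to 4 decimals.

The standard primal-dual pair for 'max c^T x s.t. A x <= b, x >= 0' is:
  Dual:  min b^T y  s.t.  A^T y >= c,  y >= 0.

So the dual LP is:
  minimize  6y1 + 11y2 + 62y3
  subject to:
    y1 + 4y3 >= 6
    y2 + 4y3 >= 5
    y1, y2, y3 >= 0

Solving the primal: x* = (6, 9.5).
  primal value c^T x* = 83.5.
Solving the dual: y* = (1, 0, 1.25).
  dual value b^T y* = 83.5.
Strong duality: c^T x* = b^T y*. Confirmed.

83.5


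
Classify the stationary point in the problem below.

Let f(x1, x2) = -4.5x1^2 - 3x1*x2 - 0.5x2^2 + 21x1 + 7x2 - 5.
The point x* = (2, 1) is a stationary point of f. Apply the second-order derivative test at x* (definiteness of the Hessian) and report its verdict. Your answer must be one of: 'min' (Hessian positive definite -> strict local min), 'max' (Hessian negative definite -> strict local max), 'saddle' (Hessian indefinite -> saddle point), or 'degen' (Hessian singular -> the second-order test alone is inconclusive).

Compute the Hessian H = grad^2 f:
  H = [[-9, -3], [-3, -1]]
Verify stationarity: grad f(x*) = H x* + g = (0, 0).
Eigenvalues of H: -10, 0.
H has a zero eigenvalue (singular; negative semidefinite but not definite), so H is neither positive definite, negative definite, nor indefinite. The second-order test alone is inconclusive -> degen.
(Indeed, f is constant along the null direction of H through x*, so x* is not a strict local extremum.)

degen


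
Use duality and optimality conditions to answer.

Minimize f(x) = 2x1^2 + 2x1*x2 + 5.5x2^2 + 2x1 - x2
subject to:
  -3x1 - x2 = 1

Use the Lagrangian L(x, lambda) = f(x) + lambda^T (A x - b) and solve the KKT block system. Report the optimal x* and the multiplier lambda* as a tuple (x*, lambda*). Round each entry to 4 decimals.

Form the Lagrangian:
  L(x, lambda) = (1/2) x^T Q x + c^T x + lambda^T (A x - b)
Stationarity (grad_x L = 0): Q x + c + A^T lambda = 0.
Primal feasibility: A x = b.

This gives the KKT block system:
  [ Q   A^T ] [ x     ]   [-c ]
  [ A    0  ] [ lambda ] = [ b ]

Solving the linear system:
  x*      = (-0.3956, 0.1868)
  lambda* = (0.2637)
  f(x*)   = -0.6209

x* = (-0.3956, 0.1868), lambda* = (0.2637)


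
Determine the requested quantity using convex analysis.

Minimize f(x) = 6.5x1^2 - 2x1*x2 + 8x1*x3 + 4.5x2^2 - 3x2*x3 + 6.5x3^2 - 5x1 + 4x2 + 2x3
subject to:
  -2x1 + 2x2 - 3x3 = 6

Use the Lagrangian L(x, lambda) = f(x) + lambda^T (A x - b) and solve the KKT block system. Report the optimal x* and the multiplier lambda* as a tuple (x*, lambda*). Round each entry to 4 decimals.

Form the Lagrangian:
  L(x, lambda) = (1/2) x^T Q x + c^T x + lambda^T (A x - b)
Stationarity (grad_x L = 0): Q x + c + A^T lambda = 0.
Primal feasibility: A x = b.

This gives the KKT block system:
  [ Q   A^T ] [ x     ]   [-c ]
  [ A    0  ] [ lambda ] = [ b ]

Solving the linear system:
  x*      = (0.6484, 0.5834, -2.0433)
  lambda* = (-7.042)
  f(x*)   = 18.6287

x* = (0.6484, 0.5834, -2.0433), lambda* = (-7.042)


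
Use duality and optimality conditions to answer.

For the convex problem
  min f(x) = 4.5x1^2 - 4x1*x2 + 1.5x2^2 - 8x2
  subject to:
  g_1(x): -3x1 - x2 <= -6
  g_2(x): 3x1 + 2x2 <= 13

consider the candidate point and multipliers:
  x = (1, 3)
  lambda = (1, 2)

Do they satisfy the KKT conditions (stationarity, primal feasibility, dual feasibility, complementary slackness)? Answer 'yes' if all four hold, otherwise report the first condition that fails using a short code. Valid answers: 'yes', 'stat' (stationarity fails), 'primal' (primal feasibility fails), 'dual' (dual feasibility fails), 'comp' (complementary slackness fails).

Gradient of f: grad f(x) = Q x + c = (-3, -3)
Constraint values g_i(x) = a_i^T x - b_i:
  g_1((1, 3)) = 0
  g_2((1, 3)) = -4
Stationarity residual: grad f(x) + sum_i lambda_i a_i = (0, 0)
  -> stationarity OK
Primal feasibility (all g_i <= 0): OK
Dual feasibility (all lambda_i >= 0): OK
Complementary slackness (lambda_i * g_i(x) = 0 for all i): FAILS

Verdict: the first failing condition is complementary_slackness -> comp.

comp


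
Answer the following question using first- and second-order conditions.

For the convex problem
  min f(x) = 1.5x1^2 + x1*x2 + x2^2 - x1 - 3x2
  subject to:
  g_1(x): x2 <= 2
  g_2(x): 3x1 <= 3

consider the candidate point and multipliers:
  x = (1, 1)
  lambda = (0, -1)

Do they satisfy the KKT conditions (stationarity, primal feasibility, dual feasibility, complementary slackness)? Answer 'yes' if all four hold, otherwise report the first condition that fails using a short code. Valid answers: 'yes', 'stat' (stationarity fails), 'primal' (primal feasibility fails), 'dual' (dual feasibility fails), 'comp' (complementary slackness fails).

Gradient of f: grad f(x) = Q x + c = (3, 0)
Constraint values g_i(x) = a_i^T x - b_i:
  g_1((1, 1)) = -1
  g_2((1, 1)) = 0
Stationarity residual: grad f(x) + sum_i lambda_i a_i = (0, 0)
  -> stationarity OK
Primal feasibility (all g_i <= 0): OK
Dual feasibility (all lambda_i >= 0): FAILS
Complementary slackness (lambda_i * g_i(x) = 0 for all i): OK

Verdict: the first failing condition is dual_feasibility -> dual.

dual


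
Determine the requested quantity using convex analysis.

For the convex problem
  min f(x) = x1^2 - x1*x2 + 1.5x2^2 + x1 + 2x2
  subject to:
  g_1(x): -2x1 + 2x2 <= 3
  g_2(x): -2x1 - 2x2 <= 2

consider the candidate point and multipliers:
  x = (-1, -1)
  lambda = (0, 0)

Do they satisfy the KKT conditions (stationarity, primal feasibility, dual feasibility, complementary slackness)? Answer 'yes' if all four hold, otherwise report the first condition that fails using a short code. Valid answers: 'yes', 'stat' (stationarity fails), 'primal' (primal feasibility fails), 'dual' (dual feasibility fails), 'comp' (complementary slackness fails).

Gradient of f: grad f(x) = Q x + c = (0, 0)
Constraint values g_i(x) = a_i^T x - b_i:
  g_1((-1, -1)) = -3
  g_2((-1, -1)) = 2
Stationarity residual: grad f(x) + sum_i lambda_i a_i = (0, 0)
  -> stationarity OK
Primal feasibility (all g_i <= 0): FAILS
Dual feasibility (all lambda_i >= 0): OK
Complementary slackness (lambda_i * g_i(x) = 0 for all i): OK

Verdict: the first failing condition is primal_feasibility -> primal.

primal


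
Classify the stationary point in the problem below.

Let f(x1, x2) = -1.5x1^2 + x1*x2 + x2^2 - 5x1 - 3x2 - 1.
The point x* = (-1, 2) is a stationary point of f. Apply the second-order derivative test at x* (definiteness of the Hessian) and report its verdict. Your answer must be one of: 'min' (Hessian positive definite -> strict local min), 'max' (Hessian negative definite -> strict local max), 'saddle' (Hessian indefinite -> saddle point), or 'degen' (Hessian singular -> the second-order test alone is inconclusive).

Compute the Hessian H = grad^2 f:
  H = [[-3, 1], [1, 2]]
Verify stationarity: grad f(x*) = H x* + g = (0, 0).
Eigenvalues of H: -3.1926, 2.1926.
Eigenvalues have mixed signs, so H is indefinite -> x* is a saddle point.

saddle


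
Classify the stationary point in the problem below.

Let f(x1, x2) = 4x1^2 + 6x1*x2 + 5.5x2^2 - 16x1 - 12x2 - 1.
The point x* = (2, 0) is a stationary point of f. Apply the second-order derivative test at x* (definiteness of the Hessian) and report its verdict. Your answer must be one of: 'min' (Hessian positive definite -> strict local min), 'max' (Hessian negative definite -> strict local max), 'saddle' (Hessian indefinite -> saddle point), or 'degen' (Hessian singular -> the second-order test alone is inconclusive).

Compute the Hessian H = grad^2 f:
  H = [[8, 6], [6, 11]]
Verify stationarity: grad f(x*) = H x* + g = (0, 0).
Eigenvalues of H: 3.3153, 15.6847.
Both eigenvalues > 0, so H is positive definite -> x* is a strict local min.

min


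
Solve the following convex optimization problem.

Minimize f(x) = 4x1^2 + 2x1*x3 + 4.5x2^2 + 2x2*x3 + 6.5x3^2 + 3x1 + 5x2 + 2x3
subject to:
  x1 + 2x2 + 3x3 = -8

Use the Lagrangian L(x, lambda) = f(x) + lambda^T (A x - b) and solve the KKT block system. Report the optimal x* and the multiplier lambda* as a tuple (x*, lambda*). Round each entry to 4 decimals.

Form the Lagrangian:
  L(x, lambda) = (1/2) x^T Q x + c^T x + lambda^T (A x - b)
Stationarity (grad_x L = 0): Q x + c + A^T lambda = 0.
Primal feasibility: A x = b.

This gives the KKT block system:
  [ Q   A^T ] [ x     ]   [-c ]
  [ A    0  ] [ lambda ] = [ b ]

Solving the linear system:
  x*      = (-0.8677, -1.707, -1.2395)
  lambda* = (6.4208)
  f(x*)   = 18.8746

x* = (-0.8677, -1.707, -1.2395), lambda* = (6.4208)


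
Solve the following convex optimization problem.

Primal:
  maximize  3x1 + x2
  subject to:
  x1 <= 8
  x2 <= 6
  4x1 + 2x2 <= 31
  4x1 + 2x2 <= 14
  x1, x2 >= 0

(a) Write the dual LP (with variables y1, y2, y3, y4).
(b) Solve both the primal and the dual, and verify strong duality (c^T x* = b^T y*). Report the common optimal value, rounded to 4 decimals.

The standard primal-dual pair for 'max c^T x s.t. A x <= b, x >= 0' is:
  Dual:  min b^T y  s.t.  A^T y >= c,  y >= 0.

So the dual LP is:
  minimize  8y1 + 6y2 + 31y3 + 14y4
  subject to:
    y1 + 4y3 + 4y4 >= 3
    y2 + 2y3 + 2y4 >= 1
    y1, y2, y3, y4 >= 0

Solving the primal: x* = (3.5, 0).
  primal value c^T x* = 10.5.
Solving the dual: y* = (0, 0, 0, 0.75).
  dual value b^T y* = 10.5.
Strong duality: c^T x* = b^T y*. Confirmed.

10.5


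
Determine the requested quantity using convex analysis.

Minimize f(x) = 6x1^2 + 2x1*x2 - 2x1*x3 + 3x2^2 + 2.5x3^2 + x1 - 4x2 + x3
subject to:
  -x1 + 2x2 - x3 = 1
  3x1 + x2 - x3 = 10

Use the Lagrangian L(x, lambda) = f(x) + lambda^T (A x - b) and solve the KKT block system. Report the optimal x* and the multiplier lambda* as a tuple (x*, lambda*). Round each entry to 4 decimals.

Form the Lagrangian:
  L(x, lambda) = (1/2) x^T Q x + c^T x + lambda^T (A x - b)
Stationarity (grad_x L = 0): Q x + c + A^T lambda = 0.
Primal feasibility: A x = b.

This gives the KKT block system:
  [ Q   A^T ] [ x     ]   [-c ]
  [ A    0  ] [ lambda ] = [ b ]

Solving the linear system:
  x*      = (2.5484, 1.1935, -1.1613)
  lambda* = (1.6452, -11.5484)
  f(x*)   = 55.2258

x* = (2.5484, 1.1935, -1.1613), lambda* = (1.6452, -11.5484)


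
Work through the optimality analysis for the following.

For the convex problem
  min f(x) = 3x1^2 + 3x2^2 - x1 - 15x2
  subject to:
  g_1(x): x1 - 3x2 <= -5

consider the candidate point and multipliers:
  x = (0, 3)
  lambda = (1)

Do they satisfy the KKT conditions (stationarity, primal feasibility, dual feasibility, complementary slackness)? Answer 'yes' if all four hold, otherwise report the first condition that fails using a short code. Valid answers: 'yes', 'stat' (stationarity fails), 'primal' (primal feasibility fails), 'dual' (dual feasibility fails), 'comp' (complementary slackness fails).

Gradient of f: grad f(x) = Q x + c = (-1, 3)
Constraint values g_i(x) = a_i^T x - b_i:
  g_1((0, 3)) = -4
Stationarity residual: grad f(x) + sum_i lambda_i a_i = (0, 0)
  -> stationarity OK
Primal feasibility (all g_i <= 0): OK
Dual feasibility (all lambda_i >= 0): OK
Complementary slackness (lambda_i * g_i(x) = 0 for all i): FAILS

Verdict: the first failing condition is complementary_slackness -> comp.

comp
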